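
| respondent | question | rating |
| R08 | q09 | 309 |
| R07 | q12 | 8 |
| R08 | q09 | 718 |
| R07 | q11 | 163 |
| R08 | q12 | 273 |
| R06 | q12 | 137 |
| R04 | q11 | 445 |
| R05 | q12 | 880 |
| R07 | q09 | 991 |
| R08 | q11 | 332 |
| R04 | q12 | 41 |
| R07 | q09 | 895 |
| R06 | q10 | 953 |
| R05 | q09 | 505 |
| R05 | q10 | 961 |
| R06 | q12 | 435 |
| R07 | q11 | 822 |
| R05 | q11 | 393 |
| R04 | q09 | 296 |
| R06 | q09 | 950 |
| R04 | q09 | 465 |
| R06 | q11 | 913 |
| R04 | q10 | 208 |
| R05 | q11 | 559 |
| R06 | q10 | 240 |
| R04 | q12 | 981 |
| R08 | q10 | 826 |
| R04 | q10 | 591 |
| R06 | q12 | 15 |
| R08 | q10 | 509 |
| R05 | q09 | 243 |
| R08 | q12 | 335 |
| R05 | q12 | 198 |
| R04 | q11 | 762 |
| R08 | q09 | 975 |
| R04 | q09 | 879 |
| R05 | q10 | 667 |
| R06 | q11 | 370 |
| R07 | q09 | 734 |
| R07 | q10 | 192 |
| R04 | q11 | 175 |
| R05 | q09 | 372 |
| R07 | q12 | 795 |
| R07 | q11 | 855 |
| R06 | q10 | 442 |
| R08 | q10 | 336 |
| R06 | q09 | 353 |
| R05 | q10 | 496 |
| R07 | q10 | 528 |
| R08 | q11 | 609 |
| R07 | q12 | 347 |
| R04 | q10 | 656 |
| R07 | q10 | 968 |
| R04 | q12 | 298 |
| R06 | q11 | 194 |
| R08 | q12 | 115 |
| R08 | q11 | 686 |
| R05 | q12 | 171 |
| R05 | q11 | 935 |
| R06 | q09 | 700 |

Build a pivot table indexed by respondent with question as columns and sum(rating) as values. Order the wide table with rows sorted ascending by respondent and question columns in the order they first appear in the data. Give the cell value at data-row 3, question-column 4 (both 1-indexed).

With rows sorted ascending by respondent, row 3 is respondent=R06. question columns in first-appearance order: q09, q12, q11, q10; column 4 is q10.
Long rows with respondent=R06, question=q10: 953 + 240 + 442 = 1635.

1635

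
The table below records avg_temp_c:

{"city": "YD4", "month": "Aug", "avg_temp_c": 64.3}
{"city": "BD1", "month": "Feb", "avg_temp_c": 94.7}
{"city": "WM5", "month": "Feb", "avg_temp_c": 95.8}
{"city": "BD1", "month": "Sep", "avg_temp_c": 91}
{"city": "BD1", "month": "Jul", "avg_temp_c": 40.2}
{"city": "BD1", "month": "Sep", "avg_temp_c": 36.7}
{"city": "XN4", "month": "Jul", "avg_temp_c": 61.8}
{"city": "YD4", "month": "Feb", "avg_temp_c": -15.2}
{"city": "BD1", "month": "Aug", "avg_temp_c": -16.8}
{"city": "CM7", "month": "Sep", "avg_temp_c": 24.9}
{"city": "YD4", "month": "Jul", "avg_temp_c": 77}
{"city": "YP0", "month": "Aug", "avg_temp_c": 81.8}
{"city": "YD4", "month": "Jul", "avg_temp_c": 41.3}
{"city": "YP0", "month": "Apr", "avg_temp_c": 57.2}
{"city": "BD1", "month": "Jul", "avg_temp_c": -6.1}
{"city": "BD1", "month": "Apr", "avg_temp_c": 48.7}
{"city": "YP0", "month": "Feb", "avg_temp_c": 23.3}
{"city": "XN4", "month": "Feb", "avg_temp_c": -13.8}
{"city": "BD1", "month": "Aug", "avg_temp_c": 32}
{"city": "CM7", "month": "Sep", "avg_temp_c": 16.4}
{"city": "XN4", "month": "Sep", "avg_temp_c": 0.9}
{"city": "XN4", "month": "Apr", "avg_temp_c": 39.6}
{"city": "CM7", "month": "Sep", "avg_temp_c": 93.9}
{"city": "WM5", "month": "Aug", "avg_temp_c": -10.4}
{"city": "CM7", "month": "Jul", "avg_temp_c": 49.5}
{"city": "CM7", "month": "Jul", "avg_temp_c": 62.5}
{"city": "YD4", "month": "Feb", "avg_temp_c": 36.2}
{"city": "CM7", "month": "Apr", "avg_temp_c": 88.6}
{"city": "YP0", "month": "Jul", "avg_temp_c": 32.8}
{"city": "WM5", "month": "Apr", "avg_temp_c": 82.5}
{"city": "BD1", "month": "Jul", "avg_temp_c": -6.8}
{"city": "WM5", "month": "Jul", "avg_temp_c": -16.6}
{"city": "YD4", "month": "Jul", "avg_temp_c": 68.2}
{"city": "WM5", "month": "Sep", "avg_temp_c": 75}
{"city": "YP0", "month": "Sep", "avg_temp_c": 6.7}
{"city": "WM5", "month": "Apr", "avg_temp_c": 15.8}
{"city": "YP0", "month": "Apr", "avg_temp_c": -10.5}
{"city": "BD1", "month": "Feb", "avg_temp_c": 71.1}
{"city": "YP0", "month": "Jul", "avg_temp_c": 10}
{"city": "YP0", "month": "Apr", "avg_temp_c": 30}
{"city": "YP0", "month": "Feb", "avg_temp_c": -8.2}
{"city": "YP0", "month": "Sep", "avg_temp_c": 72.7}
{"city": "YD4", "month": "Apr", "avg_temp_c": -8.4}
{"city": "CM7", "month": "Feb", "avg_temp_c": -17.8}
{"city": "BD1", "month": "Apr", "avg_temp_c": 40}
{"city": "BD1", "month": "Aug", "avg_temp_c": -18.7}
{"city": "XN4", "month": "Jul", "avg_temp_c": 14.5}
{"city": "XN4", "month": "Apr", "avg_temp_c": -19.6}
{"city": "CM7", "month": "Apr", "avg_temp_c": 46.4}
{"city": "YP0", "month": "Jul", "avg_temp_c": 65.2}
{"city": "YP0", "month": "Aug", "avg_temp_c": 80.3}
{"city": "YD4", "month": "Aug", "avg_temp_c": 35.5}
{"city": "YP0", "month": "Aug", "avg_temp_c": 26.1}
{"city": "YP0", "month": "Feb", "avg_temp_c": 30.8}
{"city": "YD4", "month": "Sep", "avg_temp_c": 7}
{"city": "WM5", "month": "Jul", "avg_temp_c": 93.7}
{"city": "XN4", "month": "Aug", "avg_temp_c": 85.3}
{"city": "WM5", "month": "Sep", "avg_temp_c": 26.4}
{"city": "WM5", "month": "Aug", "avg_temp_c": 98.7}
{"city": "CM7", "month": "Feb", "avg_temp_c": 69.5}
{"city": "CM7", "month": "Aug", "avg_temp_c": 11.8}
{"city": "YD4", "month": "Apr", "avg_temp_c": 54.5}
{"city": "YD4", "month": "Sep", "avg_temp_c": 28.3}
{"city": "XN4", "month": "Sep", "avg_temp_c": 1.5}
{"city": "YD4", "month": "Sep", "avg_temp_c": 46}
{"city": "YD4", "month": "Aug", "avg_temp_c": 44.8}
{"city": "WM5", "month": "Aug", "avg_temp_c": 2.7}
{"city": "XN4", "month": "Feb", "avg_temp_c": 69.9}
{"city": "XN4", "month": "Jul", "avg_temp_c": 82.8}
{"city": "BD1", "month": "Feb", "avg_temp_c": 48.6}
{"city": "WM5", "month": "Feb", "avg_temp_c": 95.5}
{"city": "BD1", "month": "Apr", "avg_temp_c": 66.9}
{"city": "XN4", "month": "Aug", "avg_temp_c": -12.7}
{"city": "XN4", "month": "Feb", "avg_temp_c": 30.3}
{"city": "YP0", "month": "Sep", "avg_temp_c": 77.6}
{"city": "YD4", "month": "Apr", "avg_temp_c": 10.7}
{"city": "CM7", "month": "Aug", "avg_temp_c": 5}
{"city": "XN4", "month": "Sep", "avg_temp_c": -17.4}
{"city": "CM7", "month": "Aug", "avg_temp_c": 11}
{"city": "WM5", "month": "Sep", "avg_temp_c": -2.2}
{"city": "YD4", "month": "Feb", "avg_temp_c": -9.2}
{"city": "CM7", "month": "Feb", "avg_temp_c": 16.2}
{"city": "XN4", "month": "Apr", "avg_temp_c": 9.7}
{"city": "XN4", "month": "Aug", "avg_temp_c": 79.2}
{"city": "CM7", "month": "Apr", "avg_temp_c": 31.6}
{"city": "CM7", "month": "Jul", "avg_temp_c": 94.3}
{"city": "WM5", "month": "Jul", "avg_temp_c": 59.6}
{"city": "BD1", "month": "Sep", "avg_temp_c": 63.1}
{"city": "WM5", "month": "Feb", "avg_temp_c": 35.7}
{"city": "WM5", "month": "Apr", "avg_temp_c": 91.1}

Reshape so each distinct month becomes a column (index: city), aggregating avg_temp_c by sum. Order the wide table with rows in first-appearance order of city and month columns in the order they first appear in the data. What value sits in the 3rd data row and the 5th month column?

With rows in first-appearance order of city, row 3 is city=WM5. month columns in first-appearance order: Aug, Feb, Sep, Jul, Apr; column 5 is Apr.
Long rows with city=WM5, month=Apr: 82.5 + 15.8 + 91.1 = 189.4.

189.4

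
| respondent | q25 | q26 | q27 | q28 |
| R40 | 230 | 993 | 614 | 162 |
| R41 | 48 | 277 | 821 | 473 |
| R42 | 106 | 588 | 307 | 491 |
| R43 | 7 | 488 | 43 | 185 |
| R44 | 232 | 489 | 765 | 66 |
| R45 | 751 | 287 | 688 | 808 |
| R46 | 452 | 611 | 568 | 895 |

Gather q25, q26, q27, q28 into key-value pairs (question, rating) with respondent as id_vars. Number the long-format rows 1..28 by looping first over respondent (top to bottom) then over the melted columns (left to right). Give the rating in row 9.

106

28 rows total (7 × 4). Row 9: index ⌊(9-1)/4⌋ = 2 into respondent → R42; (9-1) mod 4 = 0 into the melted columns → q25.
So row 9 is (R42, q25, 106); rating = 106.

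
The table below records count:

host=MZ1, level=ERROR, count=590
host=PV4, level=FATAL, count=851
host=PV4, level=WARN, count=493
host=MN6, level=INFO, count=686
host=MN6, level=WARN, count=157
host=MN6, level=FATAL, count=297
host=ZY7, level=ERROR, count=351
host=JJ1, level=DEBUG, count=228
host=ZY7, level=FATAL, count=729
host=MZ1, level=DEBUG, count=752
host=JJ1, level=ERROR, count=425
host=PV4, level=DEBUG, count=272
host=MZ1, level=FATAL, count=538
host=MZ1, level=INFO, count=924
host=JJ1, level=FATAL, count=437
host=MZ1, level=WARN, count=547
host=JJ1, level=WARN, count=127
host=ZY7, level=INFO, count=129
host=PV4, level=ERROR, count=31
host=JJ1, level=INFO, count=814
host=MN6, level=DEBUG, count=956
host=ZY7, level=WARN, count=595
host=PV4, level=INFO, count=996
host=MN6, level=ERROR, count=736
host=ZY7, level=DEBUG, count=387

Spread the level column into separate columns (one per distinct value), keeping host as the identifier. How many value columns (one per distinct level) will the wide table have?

5 distinct level values: FATAL, ERROR, DEBUG, INFO, WARN.

5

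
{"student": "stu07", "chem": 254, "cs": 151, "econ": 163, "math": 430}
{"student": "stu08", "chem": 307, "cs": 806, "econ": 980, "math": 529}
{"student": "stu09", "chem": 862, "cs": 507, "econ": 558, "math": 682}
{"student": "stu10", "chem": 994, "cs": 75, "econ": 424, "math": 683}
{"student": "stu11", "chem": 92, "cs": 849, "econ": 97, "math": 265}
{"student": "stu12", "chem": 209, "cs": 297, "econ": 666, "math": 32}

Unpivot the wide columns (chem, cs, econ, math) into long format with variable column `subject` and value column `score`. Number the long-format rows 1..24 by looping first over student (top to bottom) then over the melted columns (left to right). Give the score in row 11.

558

24 rows total (6 × 4). Row 11: index ⌊(11-1)/4⌋ = 2 into student → stu09; (11-1) mod 4 = 2 into the melted columns → econ.
So row 11 is (stu09, econ, 558); score = 558.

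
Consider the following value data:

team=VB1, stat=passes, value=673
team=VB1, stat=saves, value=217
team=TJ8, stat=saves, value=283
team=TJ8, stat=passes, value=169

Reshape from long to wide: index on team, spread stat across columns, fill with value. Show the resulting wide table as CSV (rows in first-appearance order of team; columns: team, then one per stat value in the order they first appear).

team,passes,saves
VB1,673,217
TJ8,169,283

Columns: team plus the 2 distinct stat values (passes, saves).
For example, row VB1 column passes takes value=673 from the long row (VB1, passes).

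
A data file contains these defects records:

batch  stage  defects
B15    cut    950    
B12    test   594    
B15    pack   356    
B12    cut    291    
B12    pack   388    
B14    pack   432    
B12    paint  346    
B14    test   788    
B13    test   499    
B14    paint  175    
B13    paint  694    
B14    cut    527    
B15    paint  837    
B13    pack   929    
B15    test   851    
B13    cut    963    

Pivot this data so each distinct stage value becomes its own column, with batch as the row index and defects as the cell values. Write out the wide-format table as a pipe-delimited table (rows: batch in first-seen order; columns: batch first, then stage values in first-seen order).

| batch | cut | test | pack | paint |
| B15 | 950 | 851 | 356 | 837 |
| B12 | 291 | 594 | 388 | 346 |
| B14 | 527 | 788 | 432 | 175 |
| B13 | 963 | 499 | 929 | 694 |

Columns: batch plus the 4 distinct stage values (cut, test, pack, paint).
For example, row B15 column cut takes defects=950 from the long row (B15, cut).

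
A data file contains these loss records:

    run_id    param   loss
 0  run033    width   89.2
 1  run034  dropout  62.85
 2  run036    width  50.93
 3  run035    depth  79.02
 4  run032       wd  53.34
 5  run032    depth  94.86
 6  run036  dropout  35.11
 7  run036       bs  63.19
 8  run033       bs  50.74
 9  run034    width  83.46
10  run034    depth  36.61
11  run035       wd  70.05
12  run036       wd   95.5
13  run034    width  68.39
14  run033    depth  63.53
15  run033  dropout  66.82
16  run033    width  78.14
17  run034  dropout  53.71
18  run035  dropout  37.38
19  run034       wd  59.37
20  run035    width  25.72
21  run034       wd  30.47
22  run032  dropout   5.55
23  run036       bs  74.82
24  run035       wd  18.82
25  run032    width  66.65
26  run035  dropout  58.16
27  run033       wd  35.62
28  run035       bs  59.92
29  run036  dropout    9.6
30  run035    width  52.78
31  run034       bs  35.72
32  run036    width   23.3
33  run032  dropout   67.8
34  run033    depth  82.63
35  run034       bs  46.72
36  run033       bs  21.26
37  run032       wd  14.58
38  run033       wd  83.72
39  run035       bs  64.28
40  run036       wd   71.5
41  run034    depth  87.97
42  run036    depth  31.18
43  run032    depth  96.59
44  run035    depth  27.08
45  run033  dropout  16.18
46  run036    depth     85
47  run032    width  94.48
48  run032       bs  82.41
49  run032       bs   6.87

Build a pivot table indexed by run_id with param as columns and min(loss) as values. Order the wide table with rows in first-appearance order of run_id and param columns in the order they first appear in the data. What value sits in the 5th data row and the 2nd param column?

With rows in first-appearance order of run_id, row 5 is run_id=run032. param columns in first-appearance order: width, dropout, depth, wd, bs; column 2 is dropout.
Long rows with run_id=run032, param=dropout: min(5.55, 67.8) = 5.55.

5.55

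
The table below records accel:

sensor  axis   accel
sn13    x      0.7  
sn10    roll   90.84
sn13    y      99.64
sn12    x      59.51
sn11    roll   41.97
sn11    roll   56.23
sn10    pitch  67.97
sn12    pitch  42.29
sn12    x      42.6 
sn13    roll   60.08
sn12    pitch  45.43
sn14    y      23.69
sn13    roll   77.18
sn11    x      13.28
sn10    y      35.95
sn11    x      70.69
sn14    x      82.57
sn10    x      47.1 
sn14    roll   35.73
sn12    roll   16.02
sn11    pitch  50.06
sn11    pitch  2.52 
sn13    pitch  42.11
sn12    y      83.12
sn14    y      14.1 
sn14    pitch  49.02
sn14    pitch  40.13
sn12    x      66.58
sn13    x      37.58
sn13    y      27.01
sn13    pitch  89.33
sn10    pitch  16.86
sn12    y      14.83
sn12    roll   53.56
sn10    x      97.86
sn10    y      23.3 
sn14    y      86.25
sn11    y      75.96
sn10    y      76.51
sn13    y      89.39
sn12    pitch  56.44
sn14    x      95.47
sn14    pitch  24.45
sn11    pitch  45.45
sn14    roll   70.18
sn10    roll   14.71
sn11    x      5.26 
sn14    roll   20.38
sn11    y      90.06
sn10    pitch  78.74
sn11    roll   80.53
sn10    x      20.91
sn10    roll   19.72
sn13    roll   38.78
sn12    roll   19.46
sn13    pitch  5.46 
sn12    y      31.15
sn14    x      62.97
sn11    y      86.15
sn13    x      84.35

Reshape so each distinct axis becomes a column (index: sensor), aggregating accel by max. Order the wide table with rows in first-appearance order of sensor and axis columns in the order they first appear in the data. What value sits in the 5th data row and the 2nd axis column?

70.18

With rows in first-appearance order of sensor, row 5 is sensor=sn14. axis columns in first-appearance order: x, roll, y, pitch; column 2 is roll.
Long rows with sensor=sn14, axis=roll: max(35.73, 70.18, 20.38) = 70.18.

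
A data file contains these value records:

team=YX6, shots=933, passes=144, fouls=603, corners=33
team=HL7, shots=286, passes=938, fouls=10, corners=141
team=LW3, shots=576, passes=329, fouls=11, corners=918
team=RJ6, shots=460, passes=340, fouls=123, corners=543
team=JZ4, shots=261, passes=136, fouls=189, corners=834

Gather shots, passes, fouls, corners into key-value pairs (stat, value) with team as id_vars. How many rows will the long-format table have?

5 team values × 4 melted columns = 20 rows.

20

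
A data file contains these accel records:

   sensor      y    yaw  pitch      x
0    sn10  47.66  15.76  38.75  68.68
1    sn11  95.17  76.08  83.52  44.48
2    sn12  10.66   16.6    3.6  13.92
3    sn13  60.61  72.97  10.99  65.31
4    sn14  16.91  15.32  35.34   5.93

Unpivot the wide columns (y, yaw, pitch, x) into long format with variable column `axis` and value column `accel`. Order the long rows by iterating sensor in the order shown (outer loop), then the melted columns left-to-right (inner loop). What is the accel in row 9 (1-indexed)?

10.66

20 rows total (5 × 4). Row 9: index ⌊(9-1)/4⌋ = 2 into sensor → sn12; (9-1) mod 4 = 0 into the melted columns → y.
So row 9 is (sn12, y, 10.66); accel = 10.66.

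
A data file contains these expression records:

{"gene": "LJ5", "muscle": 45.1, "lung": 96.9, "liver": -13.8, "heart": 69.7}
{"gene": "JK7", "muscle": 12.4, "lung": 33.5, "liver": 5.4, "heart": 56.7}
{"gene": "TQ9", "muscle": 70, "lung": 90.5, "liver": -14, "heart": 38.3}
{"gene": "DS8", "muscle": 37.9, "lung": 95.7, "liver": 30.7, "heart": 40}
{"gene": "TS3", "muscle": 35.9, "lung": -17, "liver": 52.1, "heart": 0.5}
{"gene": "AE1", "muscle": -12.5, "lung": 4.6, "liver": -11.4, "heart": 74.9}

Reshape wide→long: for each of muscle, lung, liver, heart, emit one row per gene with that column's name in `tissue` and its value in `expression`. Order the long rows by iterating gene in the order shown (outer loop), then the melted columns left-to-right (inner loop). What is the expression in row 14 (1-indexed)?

95.7

24 rows total (6 × 4). Row 14: index ⌊(14-1)/4⌋ = 3 into gene → DS8; (14-1) mod 4 = 1 into the melted columns → lung.
So row 14 is (DS8, lung, 95.7); expression = 95.7.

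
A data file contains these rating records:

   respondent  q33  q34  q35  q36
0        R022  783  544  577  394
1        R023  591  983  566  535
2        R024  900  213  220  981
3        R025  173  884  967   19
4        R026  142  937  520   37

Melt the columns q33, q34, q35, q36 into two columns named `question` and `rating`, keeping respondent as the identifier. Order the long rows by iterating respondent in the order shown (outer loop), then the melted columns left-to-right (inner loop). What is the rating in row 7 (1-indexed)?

20 rows total (5 × 4). Row 7: index ⌊(7-1)/4⌋ = 1 into respondent → R023; (7-1) mod 4 = 2 into the melted columns → q35.
So row 7 is (R023, q35, 566); rating = 566.

566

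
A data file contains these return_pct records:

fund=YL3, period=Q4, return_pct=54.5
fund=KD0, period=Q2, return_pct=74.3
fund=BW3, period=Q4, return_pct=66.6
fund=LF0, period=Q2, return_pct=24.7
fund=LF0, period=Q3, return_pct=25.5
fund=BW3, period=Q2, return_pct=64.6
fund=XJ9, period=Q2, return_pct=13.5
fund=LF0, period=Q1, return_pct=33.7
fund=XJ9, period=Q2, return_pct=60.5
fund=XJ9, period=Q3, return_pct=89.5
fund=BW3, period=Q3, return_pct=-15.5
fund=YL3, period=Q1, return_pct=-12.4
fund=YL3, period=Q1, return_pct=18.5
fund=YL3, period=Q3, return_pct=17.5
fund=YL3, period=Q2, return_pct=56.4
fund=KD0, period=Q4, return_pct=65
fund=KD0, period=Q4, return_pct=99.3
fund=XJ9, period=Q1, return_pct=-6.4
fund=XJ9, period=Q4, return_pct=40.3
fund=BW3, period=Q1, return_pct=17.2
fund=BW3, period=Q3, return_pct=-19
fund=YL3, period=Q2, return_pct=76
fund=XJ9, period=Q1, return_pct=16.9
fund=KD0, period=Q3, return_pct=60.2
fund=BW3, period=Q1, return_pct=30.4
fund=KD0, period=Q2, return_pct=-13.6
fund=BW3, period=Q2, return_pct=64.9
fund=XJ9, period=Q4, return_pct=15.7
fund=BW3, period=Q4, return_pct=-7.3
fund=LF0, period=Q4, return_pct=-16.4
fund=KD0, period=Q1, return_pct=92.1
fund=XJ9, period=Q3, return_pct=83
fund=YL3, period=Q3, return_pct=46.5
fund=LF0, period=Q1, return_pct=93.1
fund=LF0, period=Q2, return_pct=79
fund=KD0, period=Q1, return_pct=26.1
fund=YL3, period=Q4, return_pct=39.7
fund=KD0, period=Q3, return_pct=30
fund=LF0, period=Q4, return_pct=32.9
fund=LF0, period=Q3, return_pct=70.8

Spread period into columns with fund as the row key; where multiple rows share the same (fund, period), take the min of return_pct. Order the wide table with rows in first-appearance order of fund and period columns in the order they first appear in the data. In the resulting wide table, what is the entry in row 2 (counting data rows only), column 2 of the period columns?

With rows in first-appearance order of fund, row 2 is fund=KD0. period columns in first-appearance order: Q4, Q2, Q3, Q1; column 2 is Q2.
Long rows with fund=KD0, period=Q2: min(74.3, -13.6) = -13.6.

-13.6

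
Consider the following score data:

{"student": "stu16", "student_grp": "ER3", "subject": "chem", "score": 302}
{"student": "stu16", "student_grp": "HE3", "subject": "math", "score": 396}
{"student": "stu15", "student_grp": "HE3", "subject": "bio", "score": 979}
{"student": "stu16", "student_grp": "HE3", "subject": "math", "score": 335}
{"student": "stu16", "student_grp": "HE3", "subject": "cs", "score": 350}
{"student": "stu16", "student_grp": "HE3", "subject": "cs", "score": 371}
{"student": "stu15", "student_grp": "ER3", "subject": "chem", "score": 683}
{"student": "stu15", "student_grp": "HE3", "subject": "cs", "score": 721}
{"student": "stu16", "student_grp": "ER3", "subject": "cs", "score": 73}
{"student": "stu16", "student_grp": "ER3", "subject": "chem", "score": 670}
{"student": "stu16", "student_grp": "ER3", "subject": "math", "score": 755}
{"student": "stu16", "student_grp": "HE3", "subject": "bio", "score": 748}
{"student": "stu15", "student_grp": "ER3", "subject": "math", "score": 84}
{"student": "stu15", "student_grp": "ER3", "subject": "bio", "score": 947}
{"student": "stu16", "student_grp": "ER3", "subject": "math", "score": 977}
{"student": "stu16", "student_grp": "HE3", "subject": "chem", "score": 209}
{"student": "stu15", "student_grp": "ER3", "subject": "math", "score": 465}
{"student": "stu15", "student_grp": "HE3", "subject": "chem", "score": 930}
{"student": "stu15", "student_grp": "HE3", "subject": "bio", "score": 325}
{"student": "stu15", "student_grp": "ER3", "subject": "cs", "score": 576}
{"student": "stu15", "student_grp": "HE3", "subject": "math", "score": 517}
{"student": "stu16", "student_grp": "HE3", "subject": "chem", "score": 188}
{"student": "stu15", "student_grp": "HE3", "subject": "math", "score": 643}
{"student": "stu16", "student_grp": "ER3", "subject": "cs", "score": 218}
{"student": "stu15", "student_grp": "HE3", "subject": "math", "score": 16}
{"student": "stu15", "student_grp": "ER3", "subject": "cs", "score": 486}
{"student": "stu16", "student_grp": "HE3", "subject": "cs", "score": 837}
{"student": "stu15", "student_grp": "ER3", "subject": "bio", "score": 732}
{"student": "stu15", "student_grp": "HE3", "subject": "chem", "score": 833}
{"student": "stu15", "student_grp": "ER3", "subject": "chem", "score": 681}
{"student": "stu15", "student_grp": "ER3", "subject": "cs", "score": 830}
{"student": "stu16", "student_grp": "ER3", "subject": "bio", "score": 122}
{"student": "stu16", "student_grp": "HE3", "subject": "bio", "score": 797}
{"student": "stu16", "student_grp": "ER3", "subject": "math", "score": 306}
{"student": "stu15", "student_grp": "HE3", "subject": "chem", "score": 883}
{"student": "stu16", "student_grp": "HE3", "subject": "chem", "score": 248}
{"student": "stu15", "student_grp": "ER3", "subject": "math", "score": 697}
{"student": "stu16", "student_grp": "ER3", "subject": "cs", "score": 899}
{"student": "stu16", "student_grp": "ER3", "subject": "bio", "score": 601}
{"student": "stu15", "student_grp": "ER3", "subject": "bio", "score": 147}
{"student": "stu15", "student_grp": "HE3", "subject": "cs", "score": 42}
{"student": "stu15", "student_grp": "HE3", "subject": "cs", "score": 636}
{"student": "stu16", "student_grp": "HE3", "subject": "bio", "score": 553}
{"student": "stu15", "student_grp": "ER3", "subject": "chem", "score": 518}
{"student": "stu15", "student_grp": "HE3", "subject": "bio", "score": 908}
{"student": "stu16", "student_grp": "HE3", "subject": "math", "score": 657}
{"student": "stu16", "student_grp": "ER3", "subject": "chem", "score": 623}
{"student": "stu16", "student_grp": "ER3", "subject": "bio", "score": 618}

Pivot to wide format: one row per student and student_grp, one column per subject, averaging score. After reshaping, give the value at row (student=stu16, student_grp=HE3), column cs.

Rows with student=stu16, student_grp=HE3 and subject=cs: score values are 350, 371, 837.
(350 + 371 + 837) / 3 = 519.33.

519.33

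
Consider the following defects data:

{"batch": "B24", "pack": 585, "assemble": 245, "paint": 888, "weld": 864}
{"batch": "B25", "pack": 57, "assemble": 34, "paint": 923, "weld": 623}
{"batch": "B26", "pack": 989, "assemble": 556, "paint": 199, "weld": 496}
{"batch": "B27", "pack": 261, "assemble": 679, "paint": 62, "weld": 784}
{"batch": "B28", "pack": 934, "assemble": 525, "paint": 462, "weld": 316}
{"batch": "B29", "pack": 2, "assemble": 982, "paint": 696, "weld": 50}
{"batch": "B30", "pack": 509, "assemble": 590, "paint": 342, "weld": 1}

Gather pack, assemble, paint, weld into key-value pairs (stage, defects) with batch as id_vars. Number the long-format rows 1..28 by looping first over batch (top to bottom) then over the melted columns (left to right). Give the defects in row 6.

28 rows total (7 × 4). Row 6: index ⌊(6-1)/4⌋ = 1 into batch → B25; (6-1) mod 4 = 1 into the melted columns → assemble.
So row 6 is (B25, assemble, 34); defects = 34.

34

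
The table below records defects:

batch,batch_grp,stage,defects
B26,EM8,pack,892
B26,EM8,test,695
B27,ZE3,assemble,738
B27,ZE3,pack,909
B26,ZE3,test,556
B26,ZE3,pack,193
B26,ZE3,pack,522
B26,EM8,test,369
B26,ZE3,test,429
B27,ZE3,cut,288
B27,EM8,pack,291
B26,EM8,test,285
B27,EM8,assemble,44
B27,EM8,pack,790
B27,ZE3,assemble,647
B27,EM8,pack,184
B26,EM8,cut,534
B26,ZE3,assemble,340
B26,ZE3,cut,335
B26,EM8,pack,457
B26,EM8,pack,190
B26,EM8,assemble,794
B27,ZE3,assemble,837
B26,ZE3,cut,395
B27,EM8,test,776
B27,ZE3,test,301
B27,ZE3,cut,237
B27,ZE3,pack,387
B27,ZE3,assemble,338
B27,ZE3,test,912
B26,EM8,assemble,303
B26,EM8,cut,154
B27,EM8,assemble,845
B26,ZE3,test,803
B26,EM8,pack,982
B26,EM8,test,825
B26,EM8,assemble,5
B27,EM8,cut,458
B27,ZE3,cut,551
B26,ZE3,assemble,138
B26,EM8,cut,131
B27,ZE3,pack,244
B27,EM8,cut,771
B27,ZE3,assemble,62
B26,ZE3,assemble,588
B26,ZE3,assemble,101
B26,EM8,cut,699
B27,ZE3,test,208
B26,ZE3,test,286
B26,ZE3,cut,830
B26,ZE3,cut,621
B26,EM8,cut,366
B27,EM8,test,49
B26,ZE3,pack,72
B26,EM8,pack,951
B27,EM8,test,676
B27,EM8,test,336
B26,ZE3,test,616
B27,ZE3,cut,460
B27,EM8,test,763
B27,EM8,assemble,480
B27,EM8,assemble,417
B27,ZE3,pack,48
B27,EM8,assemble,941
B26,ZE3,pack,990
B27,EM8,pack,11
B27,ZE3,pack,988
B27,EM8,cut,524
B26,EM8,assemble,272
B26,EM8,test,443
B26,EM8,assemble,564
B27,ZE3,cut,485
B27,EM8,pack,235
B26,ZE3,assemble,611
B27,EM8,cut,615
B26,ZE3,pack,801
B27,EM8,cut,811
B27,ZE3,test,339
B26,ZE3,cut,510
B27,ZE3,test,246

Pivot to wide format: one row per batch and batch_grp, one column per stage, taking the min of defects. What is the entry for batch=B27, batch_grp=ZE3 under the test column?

Rows with batch=B27, batch_grp=ZE3 and stage=test: defects values are 301, 912, 208, 339, 246.
min(301, 912, 208, 339, 246) = 208.

208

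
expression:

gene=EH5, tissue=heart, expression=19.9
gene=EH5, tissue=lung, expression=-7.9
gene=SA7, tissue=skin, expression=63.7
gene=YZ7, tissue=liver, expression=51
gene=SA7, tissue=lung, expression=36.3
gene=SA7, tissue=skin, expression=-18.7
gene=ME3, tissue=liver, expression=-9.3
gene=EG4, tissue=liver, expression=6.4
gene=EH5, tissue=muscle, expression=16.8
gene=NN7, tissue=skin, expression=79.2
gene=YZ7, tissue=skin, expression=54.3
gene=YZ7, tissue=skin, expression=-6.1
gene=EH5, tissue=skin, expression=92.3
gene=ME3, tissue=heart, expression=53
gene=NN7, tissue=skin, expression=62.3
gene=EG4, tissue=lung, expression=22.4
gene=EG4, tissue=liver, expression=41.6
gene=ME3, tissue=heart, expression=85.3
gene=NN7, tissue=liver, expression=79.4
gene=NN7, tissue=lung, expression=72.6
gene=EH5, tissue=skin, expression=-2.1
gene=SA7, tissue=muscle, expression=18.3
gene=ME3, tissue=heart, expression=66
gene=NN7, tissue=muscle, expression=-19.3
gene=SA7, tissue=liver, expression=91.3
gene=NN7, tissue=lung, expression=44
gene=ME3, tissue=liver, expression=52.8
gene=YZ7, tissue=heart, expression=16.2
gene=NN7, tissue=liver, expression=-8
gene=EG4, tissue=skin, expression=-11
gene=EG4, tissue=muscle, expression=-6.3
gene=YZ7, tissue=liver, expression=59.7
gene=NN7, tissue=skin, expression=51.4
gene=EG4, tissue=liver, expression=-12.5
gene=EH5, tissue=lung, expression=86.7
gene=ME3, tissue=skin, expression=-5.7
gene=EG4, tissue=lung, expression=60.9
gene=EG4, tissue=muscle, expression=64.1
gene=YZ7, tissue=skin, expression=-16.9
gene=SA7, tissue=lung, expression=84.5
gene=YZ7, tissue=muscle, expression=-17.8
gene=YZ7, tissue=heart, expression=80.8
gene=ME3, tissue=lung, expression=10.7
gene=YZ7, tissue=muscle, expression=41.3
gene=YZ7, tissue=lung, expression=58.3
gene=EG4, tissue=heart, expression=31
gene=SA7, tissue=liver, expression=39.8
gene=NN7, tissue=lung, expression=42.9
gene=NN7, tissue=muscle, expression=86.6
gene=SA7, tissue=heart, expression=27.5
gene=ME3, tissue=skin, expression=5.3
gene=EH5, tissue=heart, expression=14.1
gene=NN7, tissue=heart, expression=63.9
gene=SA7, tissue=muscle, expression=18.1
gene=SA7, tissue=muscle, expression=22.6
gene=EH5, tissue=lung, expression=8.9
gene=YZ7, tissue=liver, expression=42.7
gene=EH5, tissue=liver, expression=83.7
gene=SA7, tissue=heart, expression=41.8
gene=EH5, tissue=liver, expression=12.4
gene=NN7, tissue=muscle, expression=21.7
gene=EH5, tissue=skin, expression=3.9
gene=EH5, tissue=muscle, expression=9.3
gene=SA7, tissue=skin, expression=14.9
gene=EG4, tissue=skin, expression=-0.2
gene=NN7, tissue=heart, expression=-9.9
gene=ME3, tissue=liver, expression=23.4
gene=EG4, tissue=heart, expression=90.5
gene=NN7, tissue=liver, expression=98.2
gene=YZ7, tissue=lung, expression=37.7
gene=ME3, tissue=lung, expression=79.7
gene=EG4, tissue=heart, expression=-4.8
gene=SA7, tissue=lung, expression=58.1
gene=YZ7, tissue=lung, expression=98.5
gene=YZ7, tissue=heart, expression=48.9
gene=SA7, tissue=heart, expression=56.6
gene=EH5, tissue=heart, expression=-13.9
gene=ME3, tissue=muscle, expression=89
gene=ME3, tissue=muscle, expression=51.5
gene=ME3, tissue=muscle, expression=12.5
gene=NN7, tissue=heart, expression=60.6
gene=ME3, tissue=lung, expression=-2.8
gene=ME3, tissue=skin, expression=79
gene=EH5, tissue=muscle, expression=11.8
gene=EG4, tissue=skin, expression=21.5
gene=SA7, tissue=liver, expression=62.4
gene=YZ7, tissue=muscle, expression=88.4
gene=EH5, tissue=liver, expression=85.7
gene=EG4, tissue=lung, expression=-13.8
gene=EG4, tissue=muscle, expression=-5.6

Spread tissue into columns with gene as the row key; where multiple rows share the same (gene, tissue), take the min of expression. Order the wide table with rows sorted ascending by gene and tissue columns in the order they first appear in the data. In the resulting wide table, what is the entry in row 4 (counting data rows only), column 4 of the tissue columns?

With rows sorted ascending by gene, row 4 is gene=NN7. tissue columns in first-appearance order: heart, lung, skin, liver, muscle; column 4 is liver.
Long rows with gene=NN7, tissue=liver: min(79.4, -8, 98.2) = -8.

-8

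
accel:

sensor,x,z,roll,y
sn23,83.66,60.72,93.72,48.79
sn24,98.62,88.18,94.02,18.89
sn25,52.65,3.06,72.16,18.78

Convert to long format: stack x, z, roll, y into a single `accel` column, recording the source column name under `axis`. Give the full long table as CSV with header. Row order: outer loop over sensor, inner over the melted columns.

Each (sensor, column) pair becomes one row: 3 × 4 = 12 rows.
For example, (sn23, x) → accel=83.66.

sensor,axis,accel
sn23,x,83.66
sn23,z,60.72
sn23,roll,93.72
sn23,y,48.79
sn24,x,98.62
sn24,z,88.18
sn24,roll,94.02
sn24,y,18.89
sn25,x,52.65
sn25,z,3.06
sn25,roll,72.16
sn25,y,18.78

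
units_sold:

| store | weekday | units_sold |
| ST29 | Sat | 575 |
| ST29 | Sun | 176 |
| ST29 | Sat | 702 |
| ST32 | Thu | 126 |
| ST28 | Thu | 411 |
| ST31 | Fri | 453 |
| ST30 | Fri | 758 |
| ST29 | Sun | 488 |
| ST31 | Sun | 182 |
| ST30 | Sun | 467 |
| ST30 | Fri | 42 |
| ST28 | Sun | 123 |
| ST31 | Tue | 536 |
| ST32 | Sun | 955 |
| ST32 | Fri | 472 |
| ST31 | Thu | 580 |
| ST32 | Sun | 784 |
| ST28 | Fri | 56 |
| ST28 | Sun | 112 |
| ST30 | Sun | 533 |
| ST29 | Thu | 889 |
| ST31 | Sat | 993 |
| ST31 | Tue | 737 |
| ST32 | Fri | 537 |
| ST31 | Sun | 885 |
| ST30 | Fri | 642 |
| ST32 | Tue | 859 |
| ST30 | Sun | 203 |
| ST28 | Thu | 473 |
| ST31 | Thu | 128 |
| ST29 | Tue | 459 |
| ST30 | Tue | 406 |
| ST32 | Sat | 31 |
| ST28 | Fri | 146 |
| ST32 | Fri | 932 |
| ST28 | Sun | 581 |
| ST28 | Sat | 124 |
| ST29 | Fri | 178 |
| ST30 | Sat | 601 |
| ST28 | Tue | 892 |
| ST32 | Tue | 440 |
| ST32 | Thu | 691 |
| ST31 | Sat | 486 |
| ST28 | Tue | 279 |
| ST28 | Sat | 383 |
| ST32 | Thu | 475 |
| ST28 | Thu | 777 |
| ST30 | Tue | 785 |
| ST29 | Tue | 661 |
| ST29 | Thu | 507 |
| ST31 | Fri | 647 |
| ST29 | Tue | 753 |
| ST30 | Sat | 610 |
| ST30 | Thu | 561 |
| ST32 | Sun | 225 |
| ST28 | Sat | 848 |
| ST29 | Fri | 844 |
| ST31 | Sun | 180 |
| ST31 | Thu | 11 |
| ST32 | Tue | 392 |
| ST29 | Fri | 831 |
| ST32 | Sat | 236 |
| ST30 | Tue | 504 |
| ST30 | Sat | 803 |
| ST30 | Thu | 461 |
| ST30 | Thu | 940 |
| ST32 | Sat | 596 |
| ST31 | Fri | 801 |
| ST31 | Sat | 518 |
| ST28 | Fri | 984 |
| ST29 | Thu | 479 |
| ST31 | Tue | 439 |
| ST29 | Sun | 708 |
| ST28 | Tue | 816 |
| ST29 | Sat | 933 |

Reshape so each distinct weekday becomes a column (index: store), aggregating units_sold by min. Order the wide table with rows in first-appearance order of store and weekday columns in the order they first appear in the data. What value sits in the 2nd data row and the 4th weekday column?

472

With rows in first-appearance order of store, row 2 is store=ST32. weekday columns in first-appearance order: Sat, Sun, Thu, Fri, Tue; column 4 is Fri.
Long rows with store=ST32, weekday=Fri: min(472, 537, 932) = 472.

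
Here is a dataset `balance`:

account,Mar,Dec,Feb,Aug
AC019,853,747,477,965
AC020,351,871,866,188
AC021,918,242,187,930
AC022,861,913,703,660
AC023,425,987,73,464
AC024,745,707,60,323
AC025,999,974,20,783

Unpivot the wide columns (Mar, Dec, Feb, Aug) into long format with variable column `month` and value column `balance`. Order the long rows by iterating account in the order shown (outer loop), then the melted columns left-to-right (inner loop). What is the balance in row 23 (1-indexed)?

60

28 rows total (7 × 4). Row 23: index ⌊(23-1)/4⌋ = 5 into account → AC024; (23-1) mod 4 = 2 into the melted columns → Feb.
So row 23 is (AC024, Feb, 60); balance = 60.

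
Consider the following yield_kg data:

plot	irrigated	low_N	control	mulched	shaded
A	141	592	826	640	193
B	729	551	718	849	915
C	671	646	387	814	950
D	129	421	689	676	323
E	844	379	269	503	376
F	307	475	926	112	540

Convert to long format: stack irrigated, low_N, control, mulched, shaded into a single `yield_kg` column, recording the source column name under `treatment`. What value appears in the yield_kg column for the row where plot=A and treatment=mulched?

640

Unpivoting turns each (plot, wide-column) pair into one long row.
The wide cell at row A, column mulched holds 640, so the long row (A, mulched) has yield_kg=640.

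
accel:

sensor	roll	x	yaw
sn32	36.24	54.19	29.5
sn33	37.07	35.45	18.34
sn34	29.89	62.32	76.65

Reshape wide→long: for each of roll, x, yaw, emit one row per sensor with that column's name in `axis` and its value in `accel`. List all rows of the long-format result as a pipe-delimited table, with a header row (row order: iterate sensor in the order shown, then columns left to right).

Each (sensor, column) pair becomes one row: 3 × 3 = 9 rows.
For example, (sn32, roll) → accel=36.24.

| sensor | axis | accel |
| sn32 | roll | 36.24 |
| sn32 | x | 54.19 |
| sn32 | yaw | 29.5 |
| sn33 | roll | 37.07 |
| sn33 | x | 35.45 |
| sn33 | yaw | 18.34 |
| sn34 | roll | 29.89 |
| sn34 | x | 62.32 |
| sn34 | yaw | 76.65 |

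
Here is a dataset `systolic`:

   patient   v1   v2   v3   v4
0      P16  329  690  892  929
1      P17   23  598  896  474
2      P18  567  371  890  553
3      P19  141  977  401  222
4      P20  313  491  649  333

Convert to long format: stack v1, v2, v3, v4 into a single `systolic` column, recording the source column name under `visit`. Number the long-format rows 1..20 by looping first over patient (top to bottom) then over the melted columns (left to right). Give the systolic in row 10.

371

20 rows total (5 × 4). Row 10: index ⌊(10-1)/4⌋ = 2 into patient → P18; (10-1) mod 4 = 1 into the melted columns → v2.
So row 10 is (P18, v2, 371); systolic = 371.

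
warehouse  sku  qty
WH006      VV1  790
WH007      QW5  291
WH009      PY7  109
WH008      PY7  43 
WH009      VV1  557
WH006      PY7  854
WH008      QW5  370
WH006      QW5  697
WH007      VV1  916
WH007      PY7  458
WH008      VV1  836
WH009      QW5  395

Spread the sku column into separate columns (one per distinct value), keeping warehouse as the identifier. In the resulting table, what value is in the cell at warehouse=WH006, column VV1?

Wide layout: rows indexed by warehouse, columns are the 3 distinct sku values (VV1, QW5, PY7).
Cell (warehouse=WH006, sku=VV1) draws from the long row where warehouse=WH006 and sku=VV1, which has qty=790.

790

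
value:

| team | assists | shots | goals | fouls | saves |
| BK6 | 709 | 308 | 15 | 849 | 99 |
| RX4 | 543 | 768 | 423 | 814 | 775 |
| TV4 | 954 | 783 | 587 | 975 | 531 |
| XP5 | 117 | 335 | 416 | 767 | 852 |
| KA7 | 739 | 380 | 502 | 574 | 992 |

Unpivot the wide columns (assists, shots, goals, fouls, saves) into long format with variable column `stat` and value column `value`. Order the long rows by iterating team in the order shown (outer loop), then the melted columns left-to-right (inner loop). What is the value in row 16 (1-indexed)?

25 rows total (5 × 5). Row 16: index ⌊(16-1)/5⌋ = 3 into team → XP5; (16-1) mod 5 = 0 into the melted columns → assists.
So row 16 is (XP5, assists, 117); value = 117.

117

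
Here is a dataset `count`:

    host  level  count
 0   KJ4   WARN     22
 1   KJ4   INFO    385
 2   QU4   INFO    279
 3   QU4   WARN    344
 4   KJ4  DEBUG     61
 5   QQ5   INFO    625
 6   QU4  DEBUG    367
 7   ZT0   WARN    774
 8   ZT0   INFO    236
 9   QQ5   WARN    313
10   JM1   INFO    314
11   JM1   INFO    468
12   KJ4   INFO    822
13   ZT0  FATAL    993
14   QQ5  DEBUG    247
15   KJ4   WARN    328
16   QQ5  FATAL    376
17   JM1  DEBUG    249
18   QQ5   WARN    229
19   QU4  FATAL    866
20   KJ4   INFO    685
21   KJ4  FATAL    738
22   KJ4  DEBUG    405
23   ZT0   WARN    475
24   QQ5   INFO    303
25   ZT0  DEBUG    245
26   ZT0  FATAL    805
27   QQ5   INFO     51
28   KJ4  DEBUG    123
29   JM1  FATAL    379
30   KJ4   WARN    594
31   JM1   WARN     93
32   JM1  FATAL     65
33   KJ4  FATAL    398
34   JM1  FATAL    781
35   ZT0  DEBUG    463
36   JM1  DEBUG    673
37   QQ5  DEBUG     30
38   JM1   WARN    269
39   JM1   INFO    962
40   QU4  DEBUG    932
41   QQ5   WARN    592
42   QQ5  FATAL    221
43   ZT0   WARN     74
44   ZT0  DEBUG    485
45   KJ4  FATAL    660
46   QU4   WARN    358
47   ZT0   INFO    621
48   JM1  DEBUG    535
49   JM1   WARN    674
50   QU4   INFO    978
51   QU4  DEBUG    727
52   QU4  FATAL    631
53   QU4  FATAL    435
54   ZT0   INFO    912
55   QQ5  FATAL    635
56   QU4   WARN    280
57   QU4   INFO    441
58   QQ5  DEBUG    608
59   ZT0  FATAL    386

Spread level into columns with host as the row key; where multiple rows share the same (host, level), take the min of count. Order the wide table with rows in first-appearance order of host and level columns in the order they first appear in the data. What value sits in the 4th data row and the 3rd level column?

With rows in first-appearance order of host, row 4 is host=ZT0. level columns in first-appearance order: WARN, INFO, DEBUG, FATAL; column 3 is DEBUG.
Long rows with host=ZT0, level=DEBUG: min(245, 463, 485) = 245.

245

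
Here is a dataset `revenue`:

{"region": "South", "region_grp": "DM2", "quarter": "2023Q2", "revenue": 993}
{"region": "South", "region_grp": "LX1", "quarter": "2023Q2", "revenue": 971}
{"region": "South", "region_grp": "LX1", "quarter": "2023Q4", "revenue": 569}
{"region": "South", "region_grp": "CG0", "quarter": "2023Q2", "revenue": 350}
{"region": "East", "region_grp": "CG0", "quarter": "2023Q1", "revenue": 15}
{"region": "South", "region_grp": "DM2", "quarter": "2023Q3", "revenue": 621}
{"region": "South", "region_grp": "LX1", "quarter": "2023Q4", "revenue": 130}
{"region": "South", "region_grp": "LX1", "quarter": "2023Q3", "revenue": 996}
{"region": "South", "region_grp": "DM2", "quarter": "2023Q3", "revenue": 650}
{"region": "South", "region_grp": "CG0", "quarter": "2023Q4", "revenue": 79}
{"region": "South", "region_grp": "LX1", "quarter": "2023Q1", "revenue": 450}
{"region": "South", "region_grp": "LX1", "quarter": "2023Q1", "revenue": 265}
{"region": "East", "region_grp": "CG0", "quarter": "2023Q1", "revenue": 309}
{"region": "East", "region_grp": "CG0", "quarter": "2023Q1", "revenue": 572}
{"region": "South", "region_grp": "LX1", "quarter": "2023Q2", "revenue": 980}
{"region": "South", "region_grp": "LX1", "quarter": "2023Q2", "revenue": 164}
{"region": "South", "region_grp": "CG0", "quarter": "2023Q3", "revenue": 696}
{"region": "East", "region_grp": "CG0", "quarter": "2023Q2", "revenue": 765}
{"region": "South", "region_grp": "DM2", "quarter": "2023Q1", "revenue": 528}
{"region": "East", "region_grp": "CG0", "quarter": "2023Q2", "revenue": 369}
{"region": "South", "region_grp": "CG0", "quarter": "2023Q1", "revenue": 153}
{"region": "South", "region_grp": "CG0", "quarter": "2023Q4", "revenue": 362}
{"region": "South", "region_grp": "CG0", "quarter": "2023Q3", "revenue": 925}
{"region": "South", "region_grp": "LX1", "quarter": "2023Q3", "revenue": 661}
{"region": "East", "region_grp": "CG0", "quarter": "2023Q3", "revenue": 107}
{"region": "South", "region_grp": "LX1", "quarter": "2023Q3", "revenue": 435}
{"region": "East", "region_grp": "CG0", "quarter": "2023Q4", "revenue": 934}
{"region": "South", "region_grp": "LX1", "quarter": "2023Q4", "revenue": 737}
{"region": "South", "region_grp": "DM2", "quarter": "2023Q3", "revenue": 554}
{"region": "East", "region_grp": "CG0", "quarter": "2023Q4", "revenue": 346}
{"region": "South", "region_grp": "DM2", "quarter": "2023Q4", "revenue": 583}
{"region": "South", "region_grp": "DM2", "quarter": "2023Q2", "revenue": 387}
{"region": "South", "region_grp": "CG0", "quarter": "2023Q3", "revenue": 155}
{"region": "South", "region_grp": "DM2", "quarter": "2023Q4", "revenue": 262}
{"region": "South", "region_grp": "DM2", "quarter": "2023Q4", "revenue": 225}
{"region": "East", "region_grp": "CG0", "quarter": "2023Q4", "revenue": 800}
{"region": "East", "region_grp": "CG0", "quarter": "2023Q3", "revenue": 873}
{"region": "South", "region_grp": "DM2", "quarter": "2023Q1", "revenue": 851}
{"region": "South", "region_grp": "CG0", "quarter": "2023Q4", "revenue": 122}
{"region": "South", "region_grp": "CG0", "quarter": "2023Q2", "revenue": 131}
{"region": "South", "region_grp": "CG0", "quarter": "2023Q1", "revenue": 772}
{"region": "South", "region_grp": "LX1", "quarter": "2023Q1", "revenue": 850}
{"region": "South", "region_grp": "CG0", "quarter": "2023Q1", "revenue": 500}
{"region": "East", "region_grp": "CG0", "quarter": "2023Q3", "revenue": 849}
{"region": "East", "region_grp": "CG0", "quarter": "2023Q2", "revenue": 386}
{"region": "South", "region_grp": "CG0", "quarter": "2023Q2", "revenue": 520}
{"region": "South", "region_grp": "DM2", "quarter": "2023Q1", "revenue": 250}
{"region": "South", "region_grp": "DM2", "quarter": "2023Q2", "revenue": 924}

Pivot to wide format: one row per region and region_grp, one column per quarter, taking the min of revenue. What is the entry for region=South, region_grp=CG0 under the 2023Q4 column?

79

Rows with region=South, region_grp=CG0 and quarter=2023Q4: revenue values are 79, 362, 122.
min(79, 362, 122) = 79.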